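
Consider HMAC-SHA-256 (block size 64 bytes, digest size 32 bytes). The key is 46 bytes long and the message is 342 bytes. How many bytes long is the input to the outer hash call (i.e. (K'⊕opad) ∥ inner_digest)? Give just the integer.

Key is 46 ≤ 64 bytes, zero-padded: |K'| = 64.
Outer input = (K'⊕opad) ∥ H(inner) → 64 + 32 = 96 bytes.

96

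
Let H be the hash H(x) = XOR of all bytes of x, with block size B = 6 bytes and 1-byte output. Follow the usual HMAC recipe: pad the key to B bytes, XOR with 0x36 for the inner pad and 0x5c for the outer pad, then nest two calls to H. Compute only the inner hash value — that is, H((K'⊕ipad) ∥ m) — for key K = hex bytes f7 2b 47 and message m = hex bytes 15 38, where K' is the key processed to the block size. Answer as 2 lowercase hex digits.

b6

Key hex bytes f7 2b 47 is 3 bytes ≤ B = 6; zero-pad to 6 bytes: K' = f7 2b 47 00 00 00.
K' ⊕ ipad = c1 1d 71 36 36 36.
Inner input = c1 1d 71 36 36 36 ∥ 15 38.
Inner hash: XOR c1⊕1d⊕71⊕36⊕36⊕36⊕15⊕38 = b6.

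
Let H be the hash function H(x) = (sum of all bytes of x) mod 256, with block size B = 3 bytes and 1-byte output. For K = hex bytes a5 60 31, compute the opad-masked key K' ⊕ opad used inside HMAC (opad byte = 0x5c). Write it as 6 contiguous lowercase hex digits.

f93c6d

Key hex bytes a5 60 31 is exactly B = 3 bytes: K' = a5 60 31.
XOR each byte with 0x5c: a5⊕5c=f9, 60⊕5c=3c, 31⊕5c=6d.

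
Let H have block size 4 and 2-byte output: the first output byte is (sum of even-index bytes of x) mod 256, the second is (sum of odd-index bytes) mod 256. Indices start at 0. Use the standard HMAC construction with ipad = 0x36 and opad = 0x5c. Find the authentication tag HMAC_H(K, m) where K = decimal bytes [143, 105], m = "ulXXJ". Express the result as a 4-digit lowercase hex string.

Key decimal bytes [143, 105] = 8f 69 is 2 bytes ≤ B = 4; zero-pad to 4 bytes: K' = 8f 69 00 00.
K' ⊕ ipad = b9 5f 36 36.  K' ⊕ opad = d3 35 5c 5c.
Inner input = (K'⊕ipad) ∥ m = b9 5f 36 36 ∥ 75 6c 58 58 4a.
Inner hash: even-index sum = 518 mod 256 = 6; odd-index sum = 345 mod 256 = 89 → 06 59.
Outer input = (K'⊕opad) ∥ inner = d3 35 5c 5c ∥ 06 59.
Outer hash (tag): even-index sum = 309 mod 256 = 53; odd-index sum = 234 mod 256 = 234 → 35 ea.

35ea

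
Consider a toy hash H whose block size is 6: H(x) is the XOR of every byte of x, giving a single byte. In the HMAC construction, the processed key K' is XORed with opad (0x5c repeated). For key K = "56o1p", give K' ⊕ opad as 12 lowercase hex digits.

Key "56o1p" = 35 36 6f 31 70 is 5 bytes ≤ B = 6; zero-pad to 6 bytes: K' = 35 36 6f 31 70 00.
XOR each byte with 0x5c: 35⊕5c=69, 36⊕5c=6a, 6f⊕5c=33, 31⊕5c=6d, 70⊕5c=2c, 00⊕5c=5c.

696a336d2c5c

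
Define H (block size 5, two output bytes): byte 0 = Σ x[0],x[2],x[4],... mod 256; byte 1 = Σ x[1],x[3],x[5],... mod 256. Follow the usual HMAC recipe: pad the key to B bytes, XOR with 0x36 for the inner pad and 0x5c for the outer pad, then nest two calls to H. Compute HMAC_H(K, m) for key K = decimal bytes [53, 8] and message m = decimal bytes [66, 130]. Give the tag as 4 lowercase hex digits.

Key decimal bytes [53, 8] = 35 08 is 2 bytes ≤ B = 5; zero-pad to 5 bytes: K' = 35 08 00 00 00.
K' ⊕ ipad = 03 3e 36 36 36.  K' ⊕ opad = 69 54 5c 5c 5c.
Inner input = (K'⊕ipad) ∥ m = 03 3e 36 36 36 ∥ 42 82.
Inner hash: even-index sum = 241 mod 256 = 241; odd-index sum = 182 mod 256 = 182 → f1 b6.
Outer input = (K'⊕opad) ∥ inner = 69 54 5c 5c 5c ∥ f1 b6.
Outer hash (tag): even-index sum = 471 mod 256 = 215; odd-index sum = 417 mod 256 = 161 → d7 a1.

d7a1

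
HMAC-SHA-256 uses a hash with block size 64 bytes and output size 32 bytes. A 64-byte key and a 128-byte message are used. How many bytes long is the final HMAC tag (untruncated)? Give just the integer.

The tag is one SHA-256 digest: 32 bytes.

32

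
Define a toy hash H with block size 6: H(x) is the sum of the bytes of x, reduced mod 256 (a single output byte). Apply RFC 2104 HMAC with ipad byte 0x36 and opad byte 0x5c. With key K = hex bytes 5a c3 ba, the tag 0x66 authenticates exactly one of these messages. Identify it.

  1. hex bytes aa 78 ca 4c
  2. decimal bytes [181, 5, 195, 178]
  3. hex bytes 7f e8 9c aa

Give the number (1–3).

1

Key hex bytes 5a c3 ba is 3 bytes ≤ B = 6; zero-pad to 6 bytes: K' = 5a c3 ba 00 00 00.
K' ⊕ ipad = 6c f5 8c 36 36 36; K' ⊕ opad = 06 9f e6 5c 5c 5c.
m1: inner = H(6c f5 8c 36 36 36 aa 78 ca 4c) = c7; tag = H(06 9f e6 5c 5c 5c c7) = 66 ← matches
m2: inner = H(6c f5 8c 36 36 36 b5 05 c3 b2) = be; tag = H(06 9f e6 5c 5c 5c be) = 5d
m3: inner = H(6c f5 8c 36 36 36 7f e8 9c aa) = 3c; tag = H(06 9f e6 5c 5c 5c 3c) = db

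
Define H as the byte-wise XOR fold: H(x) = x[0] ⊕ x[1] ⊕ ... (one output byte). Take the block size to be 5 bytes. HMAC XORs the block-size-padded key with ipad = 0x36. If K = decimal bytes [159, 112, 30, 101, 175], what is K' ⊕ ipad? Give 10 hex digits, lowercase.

a946285399

Key decimal bytes [159, 112, 30, 101, 175] = 9f 70 1e 65 af is exactly B = 5 bytes: K' = 9f 70 1e 65 af.
XOR each byte with 0x36: 9f⊕36=a9, 70⊕36=46, 1e⊕36=28, 65⊕36=53, af⊕36=99.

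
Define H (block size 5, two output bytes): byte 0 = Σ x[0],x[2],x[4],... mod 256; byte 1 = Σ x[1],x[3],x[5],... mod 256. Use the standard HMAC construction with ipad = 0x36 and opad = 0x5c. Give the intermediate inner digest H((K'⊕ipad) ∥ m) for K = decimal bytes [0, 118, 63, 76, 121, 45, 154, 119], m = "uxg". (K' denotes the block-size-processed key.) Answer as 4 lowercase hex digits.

4862

Key decimal bytes [0, 118, 63, 76, 121, 45, 154, 119] = 00 76 3f 4c 79 2d 9a 77 is 8 bytes > B = 5, so hash it first: H(key) = 52 66, then zero-pad to 5 bytes: K' = 52 66 00 00 00.
K' ⊕ ipad = 64 50 36 36 36.
Inner input = 64 50 36 36 36 ∥ 75 78 67.
Inner hash: even-index sum = 328 mod 256 = 72; odd-index sum = 354 mod 256 = 98 → 48 62.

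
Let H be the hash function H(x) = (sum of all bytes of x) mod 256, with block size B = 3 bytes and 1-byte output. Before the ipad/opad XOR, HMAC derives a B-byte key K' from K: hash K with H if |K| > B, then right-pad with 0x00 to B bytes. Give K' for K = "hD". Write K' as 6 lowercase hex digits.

Key "hD" = 68 44 is 2 bytes ≤ B = 3; zero-pad to 3 bytes: K' = 68 44 00.

684400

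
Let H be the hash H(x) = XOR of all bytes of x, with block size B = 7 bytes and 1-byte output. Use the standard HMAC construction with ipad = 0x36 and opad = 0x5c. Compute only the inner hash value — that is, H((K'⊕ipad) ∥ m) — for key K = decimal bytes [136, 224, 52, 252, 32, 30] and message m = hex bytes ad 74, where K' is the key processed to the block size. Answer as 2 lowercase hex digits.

Key decimal bytes [136, 224, 52, 252, 32, 30] = 88 e0 34 fc 20 1e is 6 bytes ≤ B = 7; zero-pad to 7 bytes: K' = 88 e0 34 fc 20 1e 00.
K' ⊕ ipad = be d6 02 ca 16 28 36.
Inner input = be d6 02 ca 16 28 36 ∥ ad 74.
Inner hash: XOR be⊕d6⊕02⊕ca⊕16⊕28⊕36⊕ad⊕74 = 71.

71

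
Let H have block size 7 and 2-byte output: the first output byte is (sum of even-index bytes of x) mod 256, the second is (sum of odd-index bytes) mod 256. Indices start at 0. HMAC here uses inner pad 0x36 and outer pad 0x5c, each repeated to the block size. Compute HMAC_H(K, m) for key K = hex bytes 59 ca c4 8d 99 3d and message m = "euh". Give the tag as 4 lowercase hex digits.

4d83

Key hex bytes 59 ca c4 8d 99 3d is 6 bytes ≤ B = 7; zero-pad to 7 bytes: K' = 59 ca c4 8d 99 3d 00.
K' ⊕ ipad = 6f fc f2 bb af 0b 36.  K' ⊕ opad = 05 96 98 d1 c5 61 5c.
Inner input = (K'⊕ipad) ∥ m = 6f fc f2 bb af 0b 36 ∥ 65 75 68.
Inner hash: even-index sum = 699 mod 256 = 187; odd-index sum = 655 mod 256 = 143 → bb 8f.
Outer input = (K'⊕opad) ∥ inner = 05 96 98 d1 c5 61 5c ∥ bb 8f.
Outer hash (tag): even-index sum = 589 mod 256 = 77; odd-index sum = 643 mod 256 = 131 → 4d 83.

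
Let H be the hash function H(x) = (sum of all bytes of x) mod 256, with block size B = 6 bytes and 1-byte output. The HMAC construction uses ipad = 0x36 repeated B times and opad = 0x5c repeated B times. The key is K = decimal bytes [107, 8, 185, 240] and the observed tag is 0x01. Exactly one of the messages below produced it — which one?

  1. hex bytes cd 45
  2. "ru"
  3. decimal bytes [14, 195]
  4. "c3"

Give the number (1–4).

3

Key decimal bytes [107, 8, 185, 240] = 6b 08 b9 f0 is 4 bytes ≤ B = 6; zero-pad to 6 bytes: K' = 6b 08 b9 f0 00 00.
K' ⊕ ipad = 5d 3e 8f c6 36 36; K' ⊕ opad = 37 54 e5 ac 5c 5c.
m1: inner = H(5d 3e 8f c6 36 36 cd 45) = 6e; tag = H(37 54 e5 ac 5c 5c 6e) = 42
m2: inner = H(5d 3e 8f c6 36 36 72 75) = 43; tag = H(37 54 e5 ac 5c 5c 43) = 17
m3: inner = H(5d 3e 8f c6 36 36 0e c3) = 2d; tag = H(37 54 e5 ac 5c 5c 2d) = 01 ← matches
m4: inner = H(5d 3e 8f c6 36 36 63 33) = f2; tag = H(37 54 e5 ac 5c 5c f2) = c6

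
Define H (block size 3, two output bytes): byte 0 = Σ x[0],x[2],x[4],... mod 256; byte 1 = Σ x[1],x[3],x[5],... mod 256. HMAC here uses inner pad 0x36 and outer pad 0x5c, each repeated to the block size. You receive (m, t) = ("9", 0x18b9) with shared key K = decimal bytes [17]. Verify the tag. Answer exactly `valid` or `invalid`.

valid

Key decimal bytes [17] = 11 is 1 byte ≤ B = 3; zero-pad to 3 bytes: K' = 11 00 00.
K' ⊕ ipad = 27 36 36; K' ⊕ opad = 4d 5c 5c.
Inner hash: even-index sum = 93 mod 256 = 93; odd-index sum = 111 mod 256 = 111 → 5d 6f.
Outer hash (recomputed tag): even-index sum = 280 mod 256 = 24; odd-index sum = 185 mod 256 = 185 → 18 b9.
Recomputed tag = 18b9; claimed = 18b9 → match.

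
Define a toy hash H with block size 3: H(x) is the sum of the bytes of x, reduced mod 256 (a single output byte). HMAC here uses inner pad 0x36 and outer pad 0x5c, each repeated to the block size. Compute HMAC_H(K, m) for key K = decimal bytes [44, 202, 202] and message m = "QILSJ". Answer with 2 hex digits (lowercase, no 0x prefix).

Key decimal bytes [44, 202, 202] = 2c ca ca is exactly B = 3 bytes: K' = 2c ca ca.
K' ⊕ ipad = 1a fc fc.  K' ⊕ opad = 70 96 96.
Inner input = (K'⊕ipad) ∥ m = 1a fc fc ∥ 51 49 4c 53 4a.
Inner hash: sum = 26+252+252+81+73+76+83+74 = 917; mod 256 = 149 → 95.
Outer input = (K'⊕opad) ∥ inner = 70 96 96 ∥ 95.
Outer hash (tag): sum = 112+150+150+149 = 561; mod 256 = 49 → 31.

31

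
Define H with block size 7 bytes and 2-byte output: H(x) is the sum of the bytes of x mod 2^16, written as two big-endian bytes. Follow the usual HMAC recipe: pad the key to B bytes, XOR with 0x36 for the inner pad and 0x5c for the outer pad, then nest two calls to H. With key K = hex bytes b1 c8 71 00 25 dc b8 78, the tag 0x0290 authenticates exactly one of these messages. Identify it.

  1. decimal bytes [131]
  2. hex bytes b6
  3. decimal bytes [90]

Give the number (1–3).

2

Key hex bytes b1 c8 71 00 25 dc b8 78 is 8 bytes > B = 7, so hash it first: H(key) = 04 1b, then zero-pad to 7 bytes: K' = 04 1b 00 00 00 00 00.
K' ⊕ ipad = 32 2d 36 36 36 36 36; K' ⊕ opad = 58 47 5c 5c 5c 5c 5c.
m1: inner = H(32 2d 36 36 36 36 36 83) = 01 f0; tag = H(58 47 5c 5c 5c 5c 5c 01 f0) = 035c
m2: inner = H(32 2d 36 36 36 36 36 b6) = 02 23; tag = H(58 47 5c 5c 5c 5c 5c 02 23) = 0290 ← matches
m3: inner = H(32 2d 36 36 36 36 36 5a) = 01 c7; tag = H(58 47 5c 5c 5c 5c 5c 01 c7) = 0333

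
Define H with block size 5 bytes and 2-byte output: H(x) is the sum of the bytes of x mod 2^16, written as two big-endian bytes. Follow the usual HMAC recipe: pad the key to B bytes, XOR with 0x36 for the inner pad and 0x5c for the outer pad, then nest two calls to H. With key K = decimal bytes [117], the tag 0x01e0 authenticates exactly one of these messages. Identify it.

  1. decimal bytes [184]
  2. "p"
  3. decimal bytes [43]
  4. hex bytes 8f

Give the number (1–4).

Key decimal bytes [117] = 75 is 1 byte ≤ B = 5; zero-pad to 5 bytes: K' = 75 00 00 00 00.
K' ⊕ ipad = 43 36 36 36 36; K' ⊕ opad = 29 5c 5c 5c 5c.
m1: inner = H(43 36 36 36 36 b8) = 01 d3; tag = H(29 5c 5c 5c 5c 01 d3) = 026d
m2: inner = H(43 36 36 36 36 70) = 01 8b; tag = H(29 5c 5c 5c 5c 01 8b) = 0225
m3: inner = H(43 36 36 36 36 2b) = 01 46; tag = H(29 5c 5c 5c 5c 01 46) = 01e0 ← matches
m4: inner = H(43 36 36 36 36 8f) = 01 aa; tag = H(29 5c 5c 5c 5c 01 aa) = 0244

3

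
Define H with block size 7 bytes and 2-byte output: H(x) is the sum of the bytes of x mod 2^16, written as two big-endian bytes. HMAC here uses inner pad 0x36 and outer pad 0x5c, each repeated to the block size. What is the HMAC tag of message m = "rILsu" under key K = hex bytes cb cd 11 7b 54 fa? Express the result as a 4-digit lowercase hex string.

036a

Key hex bytes cb cd 11 7b 54 fa is 6 bytes ≤ B = 7; zero-pad to 7 bytes: K' = cb cd 11 7b 54 fa 00.
K' ⊕ ipad = fd fb 27 4d 62 cc 36.  K' ⊕ opad = 97 91 4d 27 08 a6 5c.
Inner input = (K'⊕ipad) ∥ m = fd fb 27 4d 62 cc 36 ∥ 72 49 4c 73 75.
Inner hash: sum = 253+251+39+77+98+204+54+114+73+76+115+117 = 1471 → 05 bf.
Outer input = (K'⊕opad) ∥ inner = 97 91 4d 27 08 a6 5c ∥ 05 bf.
Outer hash (tag): sum = 151+145+77+39+8+166+92+5+191 = 874 → 03 6a.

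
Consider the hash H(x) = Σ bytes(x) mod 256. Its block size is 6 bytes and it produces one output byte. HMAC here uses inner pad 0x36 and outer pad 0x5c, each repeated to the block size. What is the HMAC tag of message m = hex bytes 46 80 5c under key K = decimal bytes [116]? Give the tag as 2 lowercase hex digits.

Key decimal bytes [116] = 74 is 1 byte ≤ B = 6; zero-pad to 6 bytes: K' = 74 00 00 00 00 00.
K' ⊕ ipad = 42 36 36 36 36 36.  K' ⊕ opad = 28 5c 5c 5c 5c 5c.
Inner input = (K'⊕ipad) ∥ m = 42 36 36 36 36 36 ∥ 46 80 5c.
Inner hash: sum = 66+54+54+54+54+54+70+128+92 = 626; mod 256 = 114 → 72.
Outer input = (K'⊕opad) ∥ inner = 28 5c 5c 5c 5c 5c ∥ 72.
Outer hash (tag): sum = 40+92+92+92+92+92+114 = 614; mod 256 = 102 → 66.

66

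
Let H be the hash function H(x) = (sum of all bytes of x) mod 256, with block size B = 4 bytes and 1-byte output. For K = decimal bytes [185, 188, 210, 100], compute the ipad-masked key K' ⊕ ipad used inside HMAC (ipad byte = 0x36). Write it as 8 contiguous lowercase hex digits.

8f8ae452

Key decimal bytes [185, 188, 210, 100] = b9 bc d2 64 is exactly B = 4 bytes: K' = b9 bc d2 64.
XOR each byte with 0x36: b9⊕36=8f, bc⊕36=8a, d2⊕36=e4, 64⊕36=52.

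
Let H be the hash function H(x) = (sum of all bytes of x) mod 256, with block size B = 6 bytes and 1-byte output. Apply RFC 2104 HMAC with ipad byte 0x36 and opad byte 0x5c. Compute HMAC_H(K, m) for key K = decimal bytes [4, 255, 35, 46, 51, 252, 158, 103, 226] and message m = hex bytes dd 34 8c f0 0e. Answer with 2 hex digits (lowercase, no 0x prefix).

07

Key decimal bytes [4, 255, 35, 46, 51, 252, 158, 103, 226] = 04 ff 23 2e 33 fc 9e 67 e2 is 9 bytes > B = 6, so hash it first: H(key) = 6a, then zero-pad to 6 bytes: K' = 6a 00 00 00 00 00.
K' ⊕ ipad = 5c 36 36 36 36 36.  K' ⊕ opad = 36 5c 5c 5c 5c 5c.
Inner input = (K'⊕ipad) ∥ m = 5c 36 36 36 36 36 ∥ dd 34 8c f0 0e.
Inner hash: sum = 92+54+54+54+54+54+221+52+140+240+14 = 1029; mod 256 = 5 → 05.
Outer input = (K'⊕opad) ∥ inner = 36 5c 5c 5c 5c 5c ∥ 05.
Outer hash (tag): sum = 54+92+92+92+92+92+5 = 519; mod 256 = 7 → 07.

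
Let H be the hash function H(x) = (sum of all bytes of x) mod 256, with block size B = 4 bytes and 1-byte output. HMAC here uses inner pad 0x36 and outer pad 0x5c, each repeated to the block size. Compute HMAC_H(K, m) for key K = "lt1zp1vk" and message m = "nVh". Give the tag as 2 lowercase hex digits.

6e

Key "lt1zp1vk" = 6c 74 31 7a 70 31 76 6b is 8 bytes > B = 4, so hash it first: H(key) = 0d, then zero-pad to 4 bytes: K' = 0d 00 00 00.
K' ⊕ ipad = 3b 36 36 36.  K' ⊕ opad = 51 5c 5c 5c.
Inner input = (K'⊕ipad) ∥ m = 3b 36 36 36 ∥ 6e 56 68.
Inner hash: sum = 59+54+54+54+110+86+104 = 521; mod 256 = 9 → 09.
Outer input = (K'⊕opad) ∥ inner = 51 5c 5c 5c ∥ 09.
Outer hash (tag): sum = 81+92+92+92+9 = 366; mod 256 = 110 → 6e.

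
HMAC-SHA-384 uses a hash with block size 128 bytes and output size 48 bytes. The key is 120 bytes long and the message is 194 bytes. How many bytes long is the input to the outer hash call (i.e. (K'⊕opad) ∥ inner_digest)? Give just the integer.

176

Key is 120 ≤ 128 bytes, zero-padded: |K'| = 128.
Outer input = (K'⊕opad) ∥ H(inner) → 128 + 48 = 176 bytes.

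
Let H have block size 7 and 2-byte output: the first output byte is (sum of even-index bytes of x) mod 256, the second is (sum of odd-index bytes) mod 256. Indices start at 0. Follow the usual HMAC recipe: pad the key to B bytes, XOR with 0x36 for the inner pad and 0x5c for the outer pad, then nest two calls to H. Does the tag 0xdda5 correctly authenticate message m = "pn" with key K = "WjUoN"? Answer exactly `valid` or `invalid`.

valid

Key "WjUoN" = 57 6a 55 6f 4e is 5 bytes ≤ B = 7; zero-pad to 7 bytes: K' = 57 6a 55 6f 4e 00 00.
K' ⊕ ipad = 61 5c 63 59 78 36 36; K' ⊕ opad = 0b 36 09 33 12 5c 5c.
Inner hash: even-index sum = 480 mod 256 = 224; odd-index sum = 347 mod 256 = 91 → e0 5b.
Outer hash (recomputed tag): even-index sum = 221 mod 256 = 221; odd-index sum = 421 mod 256 = 165 → dd a5.
Recomputed tag = dda5; claimed = dda5 → match.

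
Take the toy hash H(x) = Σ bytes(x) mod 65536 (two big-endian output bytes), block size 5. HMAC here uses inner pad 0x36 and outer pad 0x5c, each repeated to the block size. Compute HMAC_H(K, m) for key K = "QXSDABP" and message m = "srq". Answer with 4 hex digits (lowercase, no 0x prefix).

Key "QXSDABP" = 51 58 53 44 41 42 50 is 7 bytes > B = 5, so hash it first: H(key) = 02 13, then zero-pad to 5 bytes: K' = 02 13 00 00 00.
K' ⊕ ipad = 34 25 36 36 36.  K' ⊕ opad = 5e 4f 5c 5c 5c.
Inner input = (K'⊕ipad) ∥ m = 34 25 36 36 36 ∥ 73 72 71.
Inner hash: sum = 52+37+54+54+54+115+114+113 = 593 → 02 51.
Outer input = (K'⊕opad) ∥ inner = 5e 4f 5c 5c 5c ∥ 02 51.
Outer hash (tag): sum = 94+79+92+92+92+2+81 = 532 → 02 14.

0214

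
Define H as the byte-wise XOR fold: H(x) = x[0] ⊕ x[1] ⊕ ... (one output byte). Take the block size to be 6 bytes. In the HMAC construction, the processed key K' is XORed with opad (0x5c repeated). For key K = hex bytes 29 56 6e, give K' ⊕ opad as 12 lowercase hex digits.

750a325c5c5c

Key hex bytes 29 56 6e is 3 bytes ≤ B = 6; zero-pad to 6 bytes: K' = 29 56 6e 00 00 00.
XOR each byte with 0x5c: 29⊕5c=75, 56⊕5c=0a, 6e⊕5c=32, 00⊕5c=5c, 00⊕5c=5c, 00⊕5c=5c.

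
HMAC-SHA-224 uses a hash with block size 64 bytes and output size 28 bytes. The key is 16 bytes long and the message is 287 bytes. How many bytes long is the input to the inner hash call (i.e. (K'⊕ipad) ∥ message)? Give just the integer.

351

Key is 16 ≤ 64 bytes, zero-padded: |K'| = 64.
Inner input = (K'⊕ipad) ∥ m → 64 + 287 = 351 bytes.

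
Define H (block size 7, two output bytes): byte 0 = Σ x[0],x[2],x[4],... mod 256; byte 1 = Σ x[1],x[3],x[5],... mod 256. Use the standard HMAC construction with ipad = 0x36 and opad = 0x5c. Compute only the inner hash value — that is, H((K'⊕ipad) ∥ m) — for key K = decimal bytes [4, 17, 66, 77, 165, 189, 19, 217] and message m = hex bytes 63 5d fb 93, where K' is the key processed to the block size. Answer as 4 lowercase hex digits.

5a8c

Key decimal bytes [4, 17, 66, 77, 165, 189, 19, 217] = 04 11 42 4d a5 bd 13 d9 is 8 bytes > B = 7, so hash it first: H(key) = fe f4, then zero-pad to 7 bytes: K' = fe f4 00 00 00 00 00.
K' ⊕ ipad = c8 c2 36 36 36 36 36.
Inner input = c8 c2 36 36 36 36 36 ∥ 63 5d fb 93.
Inner hash: even-index sum = 602 mod 256 = 90; odd-index sum = 652 mod 256 = 140 → 5a 8c.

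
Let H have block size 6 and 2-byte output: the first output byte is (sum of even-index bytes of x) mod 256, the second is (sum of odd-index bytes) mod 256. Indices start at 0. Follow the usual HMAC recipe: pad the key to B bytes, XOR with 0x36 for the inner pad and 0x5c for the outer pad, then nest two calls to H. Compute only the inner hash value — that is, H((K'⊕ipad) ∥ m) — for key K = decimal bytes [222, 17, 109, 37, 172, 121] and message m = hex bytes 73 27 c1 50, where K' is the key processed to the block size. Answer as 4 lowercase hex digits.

Key decimal bytes [222, 17, 109, 37, 172, 121] = de 11 6d 25 ac 79 is exactly B = 6 bytes: K' = de 11 6d 25 ac 79.
K' ⊕ ipad = e8 27 5b 13 9a 4f.
Inner input = e8 27 5b 13 9a 4f ∥ 73 27 c1 50.
Inner hash: even-index sum = 785 mod 256 = 17; odd-index sum = 256 mod 256 = 0 → 11 00.

1100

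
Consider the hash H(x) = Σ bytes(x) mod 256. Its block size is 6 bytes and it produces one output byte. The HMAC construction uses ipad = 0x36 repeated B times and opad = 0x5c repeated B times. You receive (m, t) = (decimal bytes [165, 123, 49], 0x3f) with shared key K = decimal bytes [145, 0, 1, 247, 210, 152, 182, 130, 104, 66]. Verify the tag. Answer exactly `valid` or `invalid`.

invalid

Key decimal bytes [145, 0, 1, 247, 210, 152, 182, 130, 104, 66] = 91 00 01 f7 d2 98 b6 82 68 42 is 10 bytes > B = 6, so hash it first: H(key) = d5, then zero-pad to 6 bytes: K' = d5 00 00 00 00 00.
K' ⊕ ipad = e3 36 36 36 36 36; K' ⊕ opad = 89 5c 5c 5c 5c 5c.
Inner hash: sum = 227+54+54+54+54+54+165+123+49 = 834; mod 256 = 66 → 42.
Outer hash (recomputed tag): sum = 137+92+92+92+92+92+66 = 663; mod 256 = 151 → 97.
Recomputed tag = 97; claimed = 3f → mismatch.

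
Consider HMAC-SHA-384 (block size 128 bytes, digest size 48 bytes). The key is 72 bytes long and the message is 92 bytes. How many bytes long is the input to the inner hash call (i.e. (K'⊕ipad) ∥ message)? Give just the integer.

Key is 72 ≤ 128 bytes, zero-padded: |K'| = 128.
Inner input = (K'⊕ipad) ∥ m → 128 + 92 = 220 bytes.

220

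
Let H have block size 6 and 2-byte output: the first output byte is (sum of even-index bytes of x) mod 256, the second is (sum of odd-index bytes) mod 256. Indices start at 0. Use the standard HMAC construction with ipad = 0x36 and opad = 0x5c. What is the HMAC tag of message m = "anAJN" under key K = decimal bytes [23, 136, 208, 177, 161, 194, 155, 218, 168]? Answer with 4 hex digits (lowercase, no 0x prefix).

Key decimal bytes [23, 136, 208, 177, 161, 194, 155, 218, 168] = 17 88 d0 b1 a1 c2 9b da a8 is 9 bytes > B = 6, so hash it first: H(key) = cb d5, then zero-pad to 6 bytes: K' = cb d5 00 00 00 00.
K' ⊕ ipad = fd e3 36 36 36 36.  K' ⊕ opad = 97 89 5c 5c 5c 5c.
Inner input = (K'⊕ipad) ∥ m = fd e3 36 36 36 36 ∥ 61 6e 41 4a 4e.
Inner hash: even-index sum = 601 mod 256 = 89; odd-index sum = 519 mod 256 = 7 → 59 07.
Outer input = (K'⊕opad) ∥ inner = 97 89 5c 5c 5c 5c ∥ 59 07.
Outer hash (tag): even-index sum = 424 mod 256 = 168; odd-index sum = 328 mod 256 = 72 → a8 48.

a848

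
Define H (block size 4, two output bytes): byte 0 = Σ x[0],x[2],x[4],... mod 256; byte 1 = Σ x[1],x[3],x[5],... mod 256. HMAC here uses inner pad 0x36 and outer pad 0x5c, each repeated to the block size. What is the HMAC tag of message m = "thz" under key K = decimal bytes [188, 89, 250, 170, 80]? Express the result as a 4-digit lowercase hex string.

0a8e

Key decimal bytes [188, 89, 250, 170, 80] = bc 59 fa aa 50 is 5 bytes > B = 4, so hash it first: H(key) = 06 03, then zero-pad to 4 bytes: K' = 06 03 00 00.
K' ⊕ ipad = 30 35 36 36.  K' ⊕ opad = 5a 5f 5c 5c.
Inner input = (K'⊕ipad) ∥ m = 30 35 36 36 ∥ 74 68 7a.
Inner hash: even-index sum = 340 mod 256 = 84; odd-index sum = 211 mod 256 = 211 → 54 d3.
Outer input = (K'⊕opad) ∥ inner = 5a 5f 5c 5c ∥ 54 d3.
Outer hash (tag): even-index sum = 266 mod 256 = 10; odd-index sum = 398 mod 256 = 142 → 0a 8e.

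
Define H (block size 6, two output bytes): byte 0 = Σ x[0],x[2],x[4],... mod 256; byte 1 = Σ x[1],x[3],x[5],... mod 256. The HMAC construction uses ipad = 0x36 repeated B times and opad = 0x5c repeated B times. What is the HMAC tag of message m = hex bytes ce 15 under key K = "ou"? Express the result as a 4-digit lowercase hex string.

7ea5

Key "ou" = 6f 75 is 2 bytes ≤ B = 6; zero-pad to 6 bytes: K' = 6f 75 00 00 00 00.
K' ⊕ ipad = 59 43 36 36 36 36.  K' ⊕ opad = 33 29 5c 5c 5c 5c.
Inner input = (K'⊕ipad) ∥ m = 59 43 36 36 36 36 ∥ ce 15.
Inner hash: even-index sum = 403 mod 256 = 147; odd-index sum = 196 mod 256 = 196 → 93 c4.
Outer input = (K'⊕opad) ∥ inner = 33 29 5c 5c 5c 5c ∥ 93 c4.
Outer hash (tag): even-index sum = 382 mod 256 = 126; odd-index sum = 421 mod 256 = 165 → 7e a5.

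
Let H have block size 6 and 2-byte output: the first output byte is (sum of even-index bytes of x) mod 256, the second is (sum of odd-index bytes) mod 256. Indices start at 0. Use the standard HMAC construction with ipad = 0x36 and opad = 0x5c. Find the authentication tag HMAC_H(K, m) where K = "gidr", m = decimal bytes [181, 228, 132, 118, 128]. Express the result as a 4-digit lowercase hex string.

Key "gidr" = 67 69 64 72 is 4 bytes ≤ B = 6; zero-pad to 6 bytes: K' = 67 69 64 72 00 00.
K' ⊕ ipad = 51 5f 52 44 36 36.  K' ⊕ opad = 3b 35 38 2e 5c 5c.
Inner input = (K'⊕ipad) ∥ m = 51 5f 52 44 36 36 ∥ b5 e4 84 76 80.
Inner hash: even-index sum = 658 mod 256 = 146; odd-index sum = 563 mod 256 = 51 → 92 33.
Outer input = (K'⊕opad) ∥ inner = 3b 35 38 2e 5c 5c ∥ 92 33.
Outer hash (tag): even-index sum = 353 mod 256 = 97; odd-index sum = 242 mod 256 = 242 → 61 f2.

61f2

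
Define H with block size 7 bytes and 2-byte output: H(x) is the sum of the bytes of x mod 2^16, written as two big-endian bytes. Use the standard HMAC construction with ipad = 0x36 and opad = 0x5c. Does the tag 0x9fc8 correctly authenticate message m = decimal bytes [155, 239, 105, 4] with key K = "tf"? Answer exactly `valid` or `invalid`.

invalid

Key "tf" = 74 66 is 2 bytes ≤ B = 7; zero-pad to 7 bytes: K' = 74 66 00 00 00 00 00.
K' ⊕ ipad = 42 50 36 36 36 36 36; K' ⊕ opad = 28 3a 5c 5c 5c 5c 5c.
Inner hash: sum = 66+80+54+54+54+54+54+155+239+105+4 = 919 → 03 97.
Outer hash (recomputed tag): sum = 40+58+92+92+92+92+92+3+151 = 712 → 02 c8.
Recomputed tag = 02c8; claimed = 9fc8 → mismatch.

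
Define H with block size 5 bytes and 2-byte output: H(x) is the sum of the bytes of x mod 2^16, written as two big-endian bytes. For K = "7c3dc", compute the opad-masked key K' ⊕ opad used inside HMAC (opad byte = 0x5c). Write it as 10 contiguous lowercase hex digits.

Key "7c3dc" = 37 63 33 64 63 is exactly B = 5 bytes: K' = 37 63 33 64 63.
XOR each byte with 0x5c: 37⊕5c=6b, 63⊕5c=3f, 33⊕5c=6f, 64⊕5c=38, 63⊕5c=3f.

6b3f6f383f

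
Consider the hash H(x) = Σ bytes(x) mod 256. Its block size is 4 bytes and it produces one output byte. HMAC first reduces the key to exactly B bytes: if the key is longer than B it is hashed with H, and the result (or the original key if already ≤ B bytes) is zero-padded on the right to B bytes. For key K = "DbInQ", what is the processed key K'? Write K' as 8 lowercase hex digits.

ae000000

|K| = 5 > B = 4, so first hash the key.
H(K): sum = 68+98+73+110+81 = 430; mod 256 = 174 → ae.
Zero-pad H(K) = ae to 4 bytes: K' = ae 00 00 00.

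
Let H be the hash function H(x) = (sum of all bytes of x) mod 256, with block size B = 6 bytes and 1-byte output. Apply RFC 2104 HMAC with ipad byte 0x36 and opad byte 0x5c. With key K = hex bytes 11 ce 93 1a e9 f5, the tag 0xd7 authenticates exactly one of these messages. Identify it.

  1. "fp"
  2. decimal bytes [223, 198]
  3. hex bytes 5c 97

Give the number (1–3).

3

Key hex bytes 11 ce 93 1a e9 f5 is exactly B = 6 bytes: K' = 11 ce 93 1a e9 f5.
K' ⊕ ipad = 27 f8 a5 2c df c3; K' ⊕ opad = 4d 92 cf 46 b5 a9.
m1: inner = H(27 f8 a5 2c df c3 66 70) = 68; tag = H(4d 92 cf 46 b5 a9 68) = ba
m2: inner = H(27 f8 a5 2c df c3 df c6) = 37; tag = H(4d 92 cf 46 b5 a9 37) = 89
m3: inner = H(27 f8 a5 2c df c3 5c 97) = 85; tag = H(4d 92 cf 46 b5 a9 85) = d7 ← matches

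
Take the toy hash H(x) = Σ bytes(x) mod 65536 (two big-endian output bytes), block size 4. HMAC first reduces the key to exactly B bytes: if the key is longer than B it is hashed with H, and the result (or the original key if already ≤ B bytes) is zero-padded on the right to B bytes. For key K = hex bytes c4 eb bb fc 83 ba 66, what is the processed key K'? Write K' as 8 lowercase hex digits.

05090000

|K| = 7 > B = 4, so first hash the key.
H(K): sum = 196+235+187+252+131+186+102 = 1289 → 05 09.
Zero-pad H(K) = 05 09 to 4 bytes: K' = 05 09 00 00.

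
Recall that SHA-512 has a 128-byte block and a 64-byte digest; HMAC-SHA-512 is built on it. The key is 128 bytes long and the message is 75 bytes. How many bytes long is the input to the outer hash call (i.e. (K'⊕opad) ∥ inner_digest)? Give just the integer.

Key is 128 ≤ 128 bytes, zero-padded: |K'| = 128.
Outer input = (K'⊕opad) ∥ H(inner) → 128 + 64 = 192 bytes.

192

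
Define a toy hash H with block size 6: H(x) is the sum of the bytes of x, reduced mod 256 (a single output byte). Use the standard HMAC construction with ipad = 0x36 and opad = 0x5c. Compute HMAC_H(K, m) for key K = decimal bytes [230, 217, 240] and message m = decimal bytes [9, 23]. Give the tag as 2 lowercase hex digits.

46

Key decimal bytes [230, 217, 240] = e6 d9 f0 is 3 bytes ≤ B = 6; zero-pad to 6 bytes: K' = e6 d9 f0 00 00 00.
K' ⊕ ipad = d0 ef c6 36 36 36.  K' ⊕ opad = ba 85 ac 5c 5c 5c.
Inner input = (K'⊕ipad) ∥ m = d0 ef c6 36 36 36 ∥ 09 17.
Inner hash: sum = 208+239+198+54+54+54+9+23 = 839; mod 256 = 71 → 47.
Outer input = (K'⊕opad) ∥ inner = ba 85 ac 5c 5c 5c ∥ 47.
Outer hash (tag): sum = 186+133+172+92+92+92+71 = 838; mod 256 = 70 → 46.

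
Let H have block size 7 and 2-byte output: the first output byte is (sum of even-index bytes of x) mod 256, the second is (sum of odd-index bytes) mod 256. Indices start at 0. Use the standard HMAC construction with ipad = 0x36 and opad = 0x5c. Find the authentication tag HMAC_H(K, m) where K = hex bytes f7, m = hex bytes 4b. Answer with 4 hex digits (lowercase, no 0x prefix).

Key hex bytes f7 is 1 byte ≤ B = 7; zero-pad to 7 bytes: K' = f7 00 00 00 00 00 00.
K' ⊕ ipad = c1 36 36 36 36 36 36.  K' ⊕ opad = ab 5c 5c 5c 5c 5c 5c.
Inner input = (K'⊕ipad) ∥ m = c1 36 36 36 36 36 36 ∥ 4b.
Inner hash: even-index sum = 355 mod 256 = 99; odd-index sum = 237 mod 256 = 237 → 63 ed.
Outer input = (K'⊕opad) ∥ inner = ab 5c 5c 5c 5c 5c 5c ∥ 63 ed.
Outer hash (tag): even-index sum = 684 mod 256 = 172; odd-index sum = 375 mod 256 = 119 → ac 77.

ac77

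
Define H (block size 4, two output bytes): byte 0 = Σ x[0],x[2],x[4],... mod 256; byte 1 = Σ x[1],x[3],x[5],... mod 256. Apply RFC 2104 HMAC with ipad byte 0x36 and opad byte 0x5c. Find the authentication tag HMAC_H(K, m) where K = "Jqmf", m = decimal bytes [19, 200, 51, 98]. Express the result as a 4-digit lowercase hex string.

6428

Key "Jqmf" = 4a 71 6d 66 is exactly B = 4 bytes: K' = 4a 71 6d 66.
K' ⊕ ipad = 7c 47 5b 50.  K' ⊕ opad = 16 2d 31 3a.
Inner input = (K'⊕ipad) ∥ m = 7c 47 5b 50 ∥ 13 c8 33 62.
Inner hash: even-index sum = 285 mod 256 = 29; odd-index sum = 449 mod 256 = 193 → 1d c1.
Outer input = (K'⊕opad) ∥ inner = 16 2d 31 3a ∥ 1d c1.
Outer hash (tag): even-index sum = 100 mod 256 = 100; odd-index sum = 296 mod 256 = 40 → 64 28.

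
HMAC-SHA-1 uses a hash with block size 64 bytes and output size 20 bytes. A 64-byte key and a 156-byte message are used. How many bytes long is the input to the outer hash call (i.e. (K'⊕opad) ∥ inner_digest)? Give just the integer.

Key is 64 ≤ 64 bytes, zero-padded: |K'| = 64.
Outer input = (K'⊕opad) ∥ H(inner) → 64 + 20 = 84 bytes.

84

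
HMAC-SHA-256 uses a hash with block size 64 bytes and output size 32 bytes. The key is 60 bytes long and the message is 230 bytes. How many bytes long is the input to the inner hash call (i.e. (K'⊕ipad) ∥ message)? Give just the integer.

294

Key is 60 ≤ 64 bytes, zero-padded: |K'| = 64.
Inner input = (K'⊕ipad) ∥ m → 64 + 230 = 294 bytes.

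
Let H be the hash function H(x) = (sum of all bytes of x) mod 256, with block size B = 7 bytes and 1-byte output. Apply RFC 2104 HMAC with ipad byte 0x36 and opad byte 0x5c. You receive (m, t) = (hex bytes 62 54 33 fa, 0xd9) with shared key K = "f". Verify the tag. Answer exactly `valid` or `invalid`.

valid

Key "f" = 66 is 1 byte ≤ B = 7; zero-pad to 7 bytes: K' = 66 00 00 00 00 00 00.
K' ⊕ ipad = 50 36 36 36 36 36 36; K' ⊕ opad = 3a 5c 5c 5c 5c 5c 5c.
Inner hash: sum = 80+54+54+54+54+54+54+98+84+51+250 = 887; mod 256 = 119 → 77.
Outer hash (recomputed tag): sum = 58+92+92+92+92+92+92+119 = 729; mod 256 = 217 → d9.
Recomputed tag = d9; claimed = d9 → match.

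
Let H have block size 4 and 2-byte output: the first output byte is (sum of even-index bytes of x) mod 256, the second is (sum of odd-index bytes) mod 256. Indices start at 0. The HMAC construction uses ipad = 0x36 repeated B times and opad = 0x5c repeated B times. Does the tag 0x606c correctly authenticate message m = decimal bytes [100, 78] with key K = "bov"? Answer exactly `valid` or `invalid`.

Key "bov" = 62 6f 76 is 3 bytes ≤ B = 4; zero-pad to 4 bytes: K' = 62 6f 76 00.
K' ⊕ ipad = 54 59 40 36; K' ⊕ opad = 3e 33 2a 5c.
Inner hash: even-index sum = 248 mod 256 = 248; odd-index sum = 221 mod 256 = 221 → f8 dd.
Outer hash (recomputed tag): even-index sum = 352 mod 256 = 96; odd-index sum = 364 mod 256 = 108 → 60 6c.
Recomputed tag = 606c; claimed = 606c → match.

valid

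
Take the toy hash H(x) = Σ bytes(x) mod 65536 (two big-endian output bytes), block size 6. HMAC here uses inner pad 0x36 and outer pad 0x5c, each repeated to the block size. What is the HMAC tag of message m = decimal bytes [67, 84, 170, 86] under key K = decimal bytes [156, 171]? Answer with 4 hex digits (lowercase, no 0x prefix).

03e0

Key decimal bytes [156, 171] = 9c ab is 2 bytes ≤ B = 6; zero-pad to 6 bytes: K' = 9c ab 00 00 00 00.
K' ⊕ ipad = aa 9d 36 36 36 36.  K' ⊕ opad = c0 f7 5c 5c 5c 5c.
Inner input = (K'⊕ipad) ∥ m = aa 9d 36 36 36 36 ∥ 43 54 aa 56.
Inner hash: sum = 170+157+54+54+54+54+67+84+170+86 = 950 → 03 b6.
Outer input = (K'⊕opad) ∥ inner = c0 f7 5c 5c 5c 5c ∥ 03 b6.
Outer hash (tag): sum = 192+247+92+92+92+92+3+182 = 992 → 03 e0.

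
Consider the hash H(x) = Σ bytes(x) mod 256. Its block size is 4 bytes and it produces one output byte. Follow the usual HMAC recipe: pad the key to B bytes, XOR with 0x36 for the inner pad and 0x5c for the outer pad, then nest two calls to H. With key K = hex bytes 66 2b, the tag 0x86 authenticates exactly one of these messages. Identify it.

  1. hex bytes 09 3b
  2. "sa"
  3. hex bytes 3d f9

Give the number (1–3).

1

Key hex bytes 66 2b is 2 bytes ≤ B = 4; zero-pad to 4 bytes: K' = 66 2b 00 00.
K' ⊕ ipad = 50 1d 36 36; K' ⊕ opad = 3a 77 5c 5c.
m1: inner = H(50 1d 36 36 09 3b) = 1d; tag = H(3a 77 5c 5c 1d) = 86 ← matches
m2: inner = H(50 1d 36 36 73 61) = ad; tag = H(3a 77 5c 5c ad) = 16
m3: inner = H(50 1d 36 36 3d f9) = 0f; tag = H(3a 77 5c 5c 0f) = 78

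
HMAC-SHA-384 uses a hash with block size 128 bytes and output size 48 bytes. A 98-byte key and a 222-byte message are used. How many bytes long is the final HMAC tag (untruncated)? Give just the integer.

48

The tag is one SHA-384 digest: 48 bytes.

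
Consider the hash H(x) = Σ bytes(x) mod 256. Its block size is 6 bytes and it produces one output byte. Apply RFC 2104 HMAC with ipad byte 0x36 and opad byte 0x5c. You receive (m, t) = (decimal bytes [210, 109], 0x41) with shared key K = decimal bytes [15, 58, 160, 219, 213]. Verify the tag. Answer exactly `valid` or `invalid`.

Key decimal bytes [15, 58, 160, 219, 213] = 0f 3a a0 db d5 is 5 bytes ≤ B = 6; zero-pad to 6 bytes: K' = 0f 3a a0 db d5 00.
K' ⊕ ipad = 39 0c 96 ed e3 36; K' ⊕ opad = 53 66 fc 87 89 5c.
Inner hash: sum = 57+12+150+237+227+54+210+109 = 1056; mod 256 = 32 → 20.
Outer hash (recomputed tag): sum = 83+102+252+135+137+92+32 = 833; mod 256 = 65 → 41.
Recomputed tag = 41; claimed = 41 → match.

valid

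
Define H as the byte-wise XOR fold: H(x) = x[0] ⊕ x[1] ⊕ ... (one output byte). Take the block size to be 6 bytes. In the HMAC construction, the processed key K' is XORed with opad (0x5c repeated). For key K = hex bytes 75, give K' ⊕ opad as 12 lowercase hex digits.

295c5c5c5c5c

Key hex bytes 75 is 1 byte ≤ B = 6; zero-pad to 6 bytes: K' = 75 00 00 00 00 00.
XOR each byte with 0x5c: 75⊕5c=29, 00⊕5c=5c, 00⊕5c=5c, 00⊕5c=5c, 00⊕5c=5c, 00⊕5c=5c.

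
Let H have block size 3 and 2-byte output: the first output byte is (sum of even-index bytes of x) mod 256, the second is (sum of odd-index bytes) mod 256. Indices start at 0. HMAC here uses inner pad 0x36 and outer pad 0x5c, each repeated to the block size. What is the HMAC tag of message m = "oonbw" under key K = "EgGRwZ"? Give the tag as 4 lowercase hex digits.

348b

Key "EgGRwZ" = 45 67 47 52 77 5a is 6 bytes > B = 3, so hash it first: H(key) = 03 13, then zero-pad to 3 bytes: K' = 03 13 00.
K' ⊕ ipad = 35 25 36.  K' ⊕ opad = 5f 4f 5c.
Inner input = (K'⊕ipad) ∥ m = 35 25 36 ∥ 6f 6f 6e 62 77.
Inner hash: even-index sum = 316 mod 256 = 60; odd-index sum = 377 mod 256 = 121 → 3c 79.
Outer input = (K'⊕opad) ∥ inner = 5f 4f 5c ∥ 3c 79.
Outer hash (tag): even-index sum = 308 mod 256 = 52; odd-index sum = 139 mod 256 = 139 → 34 8b.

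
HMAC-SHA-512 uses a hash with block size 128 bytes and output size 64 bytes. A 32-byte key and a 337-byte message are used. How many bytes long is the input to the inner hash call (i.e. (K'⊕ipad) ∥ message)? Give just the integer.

465

Key is 32 ≤ 128 bytes, zero-padded: |K'| = 128.
Inner input = (K'⊕ipad) ∥ m → 128 + 337 = 465 bytes.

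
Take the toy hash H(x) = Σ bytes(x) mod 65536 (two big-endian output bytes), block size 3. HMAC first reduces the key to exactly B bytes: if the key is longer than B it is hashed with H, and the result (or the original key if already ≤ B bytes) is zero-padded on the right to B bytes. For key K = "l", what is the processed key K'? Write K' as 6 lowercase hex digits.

Key "l" = 6c is 1 byte ≤ B = 3; zero-pad to 3 bytes: K' = 6c 00 00.

6c0000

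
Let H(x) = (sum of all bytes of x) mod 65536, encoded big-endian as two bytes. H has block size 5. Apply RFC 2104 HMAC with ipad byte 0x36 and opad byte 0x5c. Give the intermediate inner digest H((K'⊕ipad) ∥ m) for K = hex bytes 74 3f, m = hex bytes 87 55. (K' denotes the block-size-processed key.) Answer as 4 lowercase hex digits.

01c9

Key hex bytes 74 3f is 2 bytes ≤ B = 5; zero-pad to 5 bytes: K' = 74 3f 00 00 00.
K' ⊕ ipad = 42 09 36 36 36.
Inner input = 42 09 36 36 36 ∥ 87 55.
Inner hash: sum = 66+9+54+54+54+135+85 = 457 → 01 c9.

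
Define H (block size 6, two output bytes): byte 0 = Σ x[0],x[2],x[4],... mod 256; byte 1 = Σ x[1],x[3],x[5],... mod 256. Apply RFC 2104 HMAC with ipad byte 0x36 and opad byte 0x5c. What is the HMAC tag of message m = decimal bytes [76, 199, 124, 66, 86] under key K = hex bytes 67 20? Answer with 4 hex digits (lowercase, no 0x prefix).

cebf

Key hex bytes 67 20 is 2 bytes ≤ B = 6; zero-pad to 6 bytes: K' = 67 20 00 00 00 00.
K' ⊕ ipad = 51 16 36 36 36 36.  K' ⊕ opad = 3b 7c 5c 5c 5c 5c.
Inner input = (K'⊕ipad) ∥ m = 51 16 36 36 36 36 ∥ 4c c7 7c 42 56.
Inner hash: even-index sum = 475 mod 256 = 219; odd-index sum = 395 mod 256 = 139 → db 8b.
Outer input = (K'⊕opad) ∥ inner = 3b 7c 5c 5c 5c 5c ∥ db 8b.
Outer hash (tag): even-index sum = 462 mod 256 = 206; odd-index sum = 447 mod 256 = 191 → ce bf.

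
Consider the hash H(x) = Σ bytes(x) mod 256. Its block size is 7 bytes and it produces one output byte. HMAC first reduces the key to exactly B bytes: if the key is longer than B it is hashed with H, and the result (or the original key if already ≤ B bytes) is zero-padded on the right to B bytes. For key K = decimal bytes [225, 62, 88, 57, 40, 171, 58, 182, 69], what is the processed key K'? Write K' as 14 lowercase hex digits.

|K| = 9 > B = 7, so first hash the key.
H(K): sum = 225+62+88+57+40+171+58+182+69 = 952; mod 256 = 184 → b8.
Zero-pad H(K) = b8 to 7 bytes: K' = b8 00 00 00 00 00 00.

b8000000000000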